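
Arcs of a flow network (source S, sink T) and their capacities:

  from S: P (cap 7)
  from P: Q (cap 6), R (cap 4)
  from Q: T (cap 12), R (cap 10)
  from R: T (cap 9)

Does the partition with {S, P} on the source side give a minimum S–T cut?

Given cut capacity: 6 + 4 = 10.
Augment S→P→Q→T: bottleneck 6, flow now 6.
Augment S→P→R→T: bottleneck 1, flow now 7.
No augmenting path remains; maximum flow = 7.
In the residual graph, reachable from S: {S}.
Min-cut edges: S→P (7); capacity 7 = 7.
Cut capacity 10 exceeds the max flow 7, so it is not minimum.

No — its capacity is 10, but the minimum cut has capacity 7.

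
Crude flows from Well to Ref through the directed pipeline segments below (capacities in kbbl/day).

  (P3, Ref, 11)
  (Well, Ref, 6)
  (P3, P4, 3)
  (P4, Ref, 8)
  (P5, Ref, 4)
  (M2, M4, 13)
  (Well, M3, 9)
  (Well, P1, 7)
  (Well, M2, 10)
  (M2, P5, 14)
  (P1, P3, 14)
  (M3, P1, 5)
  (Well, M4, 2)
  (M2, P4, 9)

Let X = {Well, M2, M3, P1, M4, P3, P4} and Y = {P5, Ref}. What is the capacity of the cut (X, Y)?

Edges leaving {Well, M2, M3, P1, M4, P3, P4}: Well→Ref (6), M2→P5 (14), P3→Ref (11), P4→Ref (8).
Cut capacity = 6 + 14 + 11 + 8 = 39.

39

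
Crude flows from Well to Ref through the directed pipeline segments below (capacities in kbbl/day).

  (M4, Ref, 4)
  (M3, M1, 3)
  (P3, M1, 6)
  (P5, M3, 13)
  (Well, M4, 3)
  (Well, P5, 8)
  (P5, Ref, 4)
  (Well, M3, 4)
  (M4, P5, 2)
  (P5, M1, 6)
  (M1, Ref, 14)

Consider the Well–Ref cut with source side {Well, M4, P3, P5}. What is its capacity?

Edges leaving {Well, M4, P3, P5}: Well→M3 (4), M4→Ref (4), P3→M1 (6), P5→M3 (13), P5→M1 (6), P5→Ref (4).
Cut capacity = 4 + 4 + 6 + 13 + 6 + 4 = 37.

37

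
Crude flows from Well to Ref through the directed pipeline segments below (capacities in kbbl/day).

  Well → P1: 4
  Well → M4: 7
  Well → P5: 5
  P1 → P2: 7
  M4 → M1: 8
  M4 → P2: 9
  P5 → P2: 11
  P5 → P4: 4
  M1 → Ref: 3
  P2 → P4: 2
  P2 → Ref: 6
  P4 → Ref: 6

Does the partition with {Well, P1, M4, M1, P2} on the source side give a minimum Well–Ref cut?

Given cut capacity: 5 + 3 + 2 + 6 = 16.
Augment Well→P1→P2→Ref: bottleneck 4, flow now 4.
Augment Well→M4→M1→Ref: bottleneck 3, flow now 7.
Augment Well→M4→P2→Ref: bottleneck 2, flow now 9.
Augment Well→P5→P4→Ref: bottleneck 4, flow now 13.
Augment Well→M4→P2→P4→Ref: bottleneck 2, flow now 15.
No augmenting path remains; maximum flow = 15.
In the residual graph, reachable from Well: {Well, P1, M4, P5, M1, P2}.
Min-cut edges: P5→P4 (4), M1→Ref (3), P2→P4 (2), P2→Ref (6); capacity 4 + 3 + 2 + 6 = 15.
Cut capacity 16 exceeds the max flow 15, so it is not minimum.

No — its capacity is 16, but the minimum cut has capacity 15.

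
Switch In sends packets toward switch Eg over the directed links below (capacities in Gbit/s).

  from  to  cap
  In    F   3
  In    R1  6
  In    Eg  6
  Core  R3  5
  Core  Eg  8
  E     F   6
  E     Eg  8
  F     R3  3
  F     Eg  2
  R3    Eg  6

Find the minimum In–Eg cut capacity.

Augment In→Eg: bottleneck 6, flow now 6.
Augment In→F→Eg: bottleneck 2, flow now 8.
Augment In→F→R3→Eg: bottleneck 1, flow now 9.
No augmenting path remains; maximum flow = 9.
By max-flow min-cut, the minimum cut capacity equals the max flow.
In the residual graph, reachable from In: {In, R1}.
Min-cut edges: In→F (3), In→Eg (6); capacity 3 + 6 = 9.

9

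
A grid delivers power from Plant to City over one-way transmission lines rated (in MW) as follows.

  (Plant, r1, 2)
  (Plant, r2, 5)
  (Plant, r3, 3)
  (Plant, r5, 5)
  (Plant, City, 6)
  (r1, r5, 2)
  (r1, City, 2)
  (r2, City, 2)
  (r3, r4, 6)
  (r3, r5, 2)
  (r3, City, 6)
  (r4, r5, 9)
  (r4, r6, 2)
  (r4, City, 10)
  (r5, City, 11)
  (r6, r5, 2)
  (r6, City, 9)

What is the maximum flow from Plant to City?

18

Augment Plant→City: bottleneck 6, flow now 6.
Augment Plant→r1→City: bottleneck 2, flow now 8.
Augment Plant→r2→City: bottleneck 2, flow now 10.
Augment Plant→r3→City: bottleneck 3, flow now 13.
Augment Plant→r5→City: bottleneck 5, flow now 18.
No augmenting path remains; maximum flow = 18.
In the residual graph, reachable from Plant: {Plant, r2}.
Min-cut edges: Plant→r1 (2), Plant→r3 (3), Plant→r5 (5), Plant→City (6), r2→City (2); capacity 2 + 3 + 5 + 6 + 2 = 18.
This cut is saturated, so no flow can exceed 18.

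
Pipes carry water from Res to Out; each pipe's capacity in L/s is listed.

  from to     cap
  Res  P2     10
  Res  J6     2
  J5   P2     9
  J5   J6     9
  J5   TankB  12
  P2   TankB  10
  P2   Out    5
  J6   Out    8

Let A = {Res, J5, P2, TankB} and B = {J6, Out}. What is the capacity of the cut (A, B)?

16

Edges leaving {Res, J5, P2, TankB}: Res→J6 (2), J5→J6 (9), P2→Out (5).
Cut capacity = 2 + 9 + 5 = 16.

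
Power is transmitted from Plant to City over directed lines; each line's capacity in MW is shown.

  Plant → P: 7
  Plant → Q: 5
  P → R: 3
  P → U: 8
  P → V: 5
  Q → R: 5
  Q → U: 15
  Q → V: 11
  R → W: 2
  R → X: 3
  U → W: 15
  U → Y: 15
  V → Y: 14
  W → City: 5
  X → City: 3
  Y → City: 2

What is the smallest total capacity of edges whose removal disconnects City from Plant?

Augment Plant→P→R→W→City: bottleneck 2, flow now 2.
Augment Plant→P→R→X→City: bottleneck 1, flow now 3.
Augment Plant→P→U→W→City: bottleneck 3, flow now 6.
Augment Plant→P→U→Y→City: bottleneck 1, flow now 7.
Augment Plant→Q→R→X→City: bottleneck 2, flow now 9.
Augment Plant→Q→U→Y→City: bottleneck 1, flow now 10.
No augmenting path remains; maximum flow = 10.
By max-flow min-cut, the minimum cut capacity equals the max flow.
In the residual graph, reachable from Plant: {Plant, P, Q, R, U, V, W, Y}.
Min-cut edges: R→X (3), W→City (5), Y→City (2); capacity 3 + 5 + 2 = 10.

10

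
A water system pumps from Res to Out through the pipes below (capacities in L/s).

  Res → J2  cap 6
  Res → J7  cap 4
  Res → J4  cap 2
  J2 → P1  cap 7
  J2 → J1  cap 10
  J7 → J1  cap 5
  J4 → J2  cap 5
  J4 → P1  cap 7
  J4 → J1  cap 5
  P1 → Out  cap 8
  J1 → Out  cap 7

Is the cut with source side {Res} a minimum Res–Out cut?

Given cut capacity: 6 + 4 + 2 = 12.
Augment Res→J2→P1→Out: bottleneck 6, flow now 6.
Augment Res→J7→J1→Out: bottleneck 4, flow now 10.
Augment Res→J4→P1→Out: bottleneck 2, flow now 12.
No augmenting path remains; maximum flow = 12.
Cut capacity 12 equals the max flow, so it is a minimum cut.

Yes — it is a minimum cut (capacity 12).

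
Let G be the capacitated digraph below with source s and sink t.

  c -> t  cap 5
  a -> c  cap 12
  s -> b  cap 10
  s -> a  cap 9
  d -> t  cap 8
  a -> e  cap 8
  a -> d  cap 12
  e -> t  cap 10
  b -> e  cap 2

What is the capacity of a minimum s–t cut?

Augment s→a→c→t: bottleneck 5, flow now 5.
Augment s→a→d→t: bottleneck 4, flow now 9.
Augment s→b→e→t: bottleneck 2, flow now 11.
No augmenting path remains; maximum flow = 11.
By max-flow min-cut, the minimum cut capacity equals the max flow.
In the residual graph, reachable from s: {s, b}.
Min-cut edges: s→a (9), b→e (2); capacity 9 + 2 = 11.

11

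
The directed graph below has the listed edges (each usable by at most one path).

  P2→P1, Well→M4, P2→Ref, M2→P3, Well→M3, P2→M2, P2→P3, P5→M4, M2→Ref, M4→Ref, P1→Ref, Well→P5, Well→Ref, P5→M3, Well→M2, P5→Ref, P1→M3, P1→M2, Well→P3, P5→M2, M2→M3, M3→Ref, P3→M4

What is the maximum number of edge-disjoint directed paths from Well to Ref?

5

Assign every edge capacity 1; by Menger, the answer equals the max flow.
Path Well→Ref (+1); total 1.
Path Well→P5→Ref (+1); total 2.
Path Well→M2→Ref (+1); total 3.
Path Well→M4→Ref (+1); total 4.
Path Well→M3→Ref (+1); total 5.
No residual Well→Ref path; max flow = 5.
Certifying cut of size 5: {M4→Ref, Well→M2, Well→M3, Well→P5, Well→Ref}.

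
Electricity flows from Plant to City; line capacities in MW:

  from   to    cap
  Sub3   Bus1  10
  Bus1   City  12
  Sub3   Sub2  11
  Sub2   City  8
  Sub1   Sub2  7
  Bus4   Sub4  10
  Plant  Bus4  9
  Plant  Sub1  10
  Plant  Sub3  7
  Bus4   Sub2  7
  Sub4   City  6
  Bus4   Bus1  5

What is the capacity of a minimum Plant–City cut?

23

Augment Plant→Bus4→Sub4→City: bottleneck 6, flow now 6.
Augment Plant→Bus4→Bus1→City: bottleneck 3, flow now 9.
Augment Plant→Sub3→Bus1→City: bottleneck 7, flow now 16.
Augment Plant→Sub1→Sub2→City: bottleneck 7, flow now 23.
No augmenting path remains; maximum flow = 23.
By max-flow min-cut, the minimum cut capacity equals the max flow.
In the residual graph, reachable from Plant: {Plant, Sub1}.
Min-cut edges: Plant→Bus4 (9), Plant→Sub3 (7), Sub1→Sub2 (7); capacity 9 + 7 + 7 = 23.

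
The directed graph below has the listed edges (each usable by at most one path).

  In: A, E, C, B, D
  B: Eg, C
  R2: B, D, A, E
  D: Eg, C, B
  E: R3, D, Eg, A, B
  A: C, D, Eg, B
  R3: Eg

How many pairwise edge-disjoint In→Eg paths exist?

Assign every edge capacity 1; by Menger, the answer equals the max flow.
Path In→A→Eg (+1); total 1.
Path In→E→Eg (+1); total 2.
Path In→B→Eg (+1); total 3.
Path In→D→Eg (+1); total 4.
No residual In→Eg path; max flow = 4.
Certifying cut of size 4: {In→A, In→B, In→D, In→E}.

4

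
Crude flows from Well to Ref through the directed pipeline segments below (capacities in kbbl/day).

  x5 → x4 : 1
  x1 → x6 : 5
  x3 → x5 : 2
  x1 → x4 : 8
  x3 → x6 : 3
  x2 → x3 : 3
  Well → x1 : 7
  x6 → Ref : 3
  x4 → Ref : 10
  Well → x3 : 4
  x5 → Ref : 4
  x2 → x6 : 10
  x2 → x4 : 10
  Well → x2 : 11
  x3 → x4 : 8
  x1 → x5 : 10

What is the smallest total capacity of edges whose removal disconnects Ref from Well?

Augment Well→x1→x4→Ref: bottleneck 7, flow now 7.
Augment Well→x2→x4→Ref: bottleneck 3, flow now 10.
Augment Well→x2→x6→Ref: bottleneck 3, flow now 13.
Augment Well→x3→x5→Ref: bottleneck 2, flow now 15.
Augment Well→x2→x4→x1→x5→Ref: bottleneck 2, flow now 17. (uses reverse residual edge)
No augmenting path remains; maximum flow = 17.
By max-flow min-cut, the minimum cut capacity equals the max flow.
In the residual graph, reachable from Well: {Well, x1, x2, x3, x4, x5, x6}.
Min-cut edges: x4→Ref (10), x5→Ref (4), x6→Ref (3); capacity 10 + 4 + 3 = 17.

17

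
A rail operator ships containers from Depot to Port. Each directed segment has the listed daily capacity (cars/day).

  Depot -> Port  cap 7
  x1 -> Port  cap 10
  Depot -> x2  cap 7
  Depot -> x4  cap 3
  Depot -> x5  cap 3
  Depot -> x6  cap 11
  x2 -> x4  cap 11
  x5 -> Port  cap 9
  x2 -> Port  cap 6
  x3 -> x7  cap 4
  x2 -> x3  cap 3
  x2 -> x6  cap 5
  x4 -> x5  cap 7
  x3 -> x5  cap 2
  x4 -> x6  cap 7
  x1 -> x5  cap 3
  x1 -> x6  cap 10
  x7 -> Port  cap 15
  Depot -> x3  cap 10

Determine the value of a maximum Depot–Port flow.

26

Augment Depot→Port: bottleneck 7, flow now 7.
Augment Depot→x2→Port: bottleneck 6, flow now 13.
Augment Depot→x5→Port: bottleneck 3, flow now 16.
Augment Depot→x3→x5→Port: bottleneck 2, flow now 18.
Augment Depot→x3→x7→Port: bottleneck 4, flow now 22.
Augment Depot→x4→x5→Port: bottleneck 3, flow now 25.
Augment Depot→x2→x4→x5→Port: bottleneck 1, flow now 26.
No augmenting path remains; maximum flow = 26.
In the residual graph, reachable from Depot: {Depot, x3, x6}.
Min-cut edges: Depot→x2 (7), Depot→x4 (3), Depot→x5 (3), Depot→Port (7), x3→x5 (2), x3→x7 (4); capacity 7 + 3 + 3 + 7 + 2 + 4 = 26.
This cut is saturated, so no flow can exceed 26.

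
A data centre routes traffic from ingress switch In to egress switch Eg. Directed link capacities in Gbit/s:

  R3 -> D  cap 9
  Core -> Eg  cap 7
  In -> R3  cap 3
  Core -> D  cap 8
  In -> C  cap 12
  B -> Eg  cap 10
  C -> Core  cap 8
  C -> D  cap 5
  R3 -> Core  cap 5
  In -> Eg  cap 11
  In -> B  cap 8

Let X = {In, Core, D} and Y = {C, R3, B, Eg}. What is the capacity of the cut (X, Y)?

Edges leaving {In, Core, D}: In→C (12), In→R3 (3), In→B (8), In→Eg (11), Core→Eg (7).
Cut capacity = 12 + 3 + 8 + 11 + 7 = 41.

41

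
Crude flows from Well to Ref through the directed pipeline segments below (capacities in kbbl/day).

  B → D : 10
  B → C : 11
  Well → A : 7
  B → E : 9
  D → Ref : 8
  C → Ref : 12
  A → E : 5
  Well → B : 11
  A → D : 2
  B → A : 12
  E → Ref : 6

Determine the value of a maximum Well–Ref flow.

Augment Well→A→D→Ref: bottleneck 2, flow now 2.
Augment Well→A→E→Ref: bottleneck 5, flow now 7.
Augment Well→B→C→Ref: bottleneck 11, flow now 18.
No augmenting path remains; maximum flow = 18.
In the residual graph, reachable from Well: {Well}.
Min-cut edges: Well→A (7), Well→B (11); capacity 7 + 11 = 18.
This cut is saturated, so no flow can exceed 18.

18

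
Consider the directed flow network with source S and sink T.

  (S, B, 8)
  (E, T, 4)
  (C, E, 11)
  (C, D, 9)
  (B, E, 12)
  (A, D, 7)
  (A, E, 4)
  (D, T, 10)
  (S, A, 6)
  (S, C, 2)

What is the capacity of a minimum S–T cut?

Augment S→A→D→T: bottleneck 6, flow now 6.
Augment S→B→E→T: bottleneck 4, flow now 10.
Augment S→C→D→T: bottleneck 2, flow now 12.
No augmenting path remains; maximum flow = 12.
By max-flow min-cut, the minimum cut capacity equals the max flow.
In the residual graph, reachable from S: {S, B, E}.
Min-cut edges: S→A (6), S→C (2), E→T (4); capacity 6 + 2 + 4 = 12.

12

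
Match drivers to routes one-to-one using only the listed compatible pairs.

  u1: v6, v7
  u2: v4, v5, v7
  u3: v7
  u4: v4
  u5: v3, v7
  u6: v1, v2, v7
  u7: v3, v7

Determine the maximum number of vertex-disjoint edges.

Unit-capacity flow: source→left, listed edges, right→sink; max matching = max flow.
Augmenting path u1→v6 (+1); matched 1.
Augmenting path u2→v4 (+1); matched 2.
Augmenting path u3→v7 (+1); matched 3.
Augmenting path u5→v3 (+1); matched 4.
Augmenting path u6→v1 (+1); matched 5.
Augmenting path u4→v4→u2→v5 (+1); matched 6.
No augmenting path remains; maximum matching = 6.
König certificate: {u1, u2, u4, u6, v3, v7} is a vertex cover of size 6 (every listed pair touches it), so no matching can be larger.

6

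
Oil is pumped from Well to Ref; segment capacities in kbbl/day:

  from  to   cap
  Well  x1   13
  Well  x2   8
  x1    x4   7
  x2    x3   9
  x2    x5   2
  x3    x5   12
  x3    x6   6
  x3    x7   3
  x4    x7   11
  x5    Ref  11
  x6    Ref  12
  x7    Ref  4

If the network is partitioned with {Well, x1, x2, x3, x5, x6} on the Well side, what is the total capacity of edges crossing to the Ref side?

33

Edges leaving {Well, x1, x2, x3, x5, x6}: x1→x4 (7), x3→x7 (3), x5→Ref (11), x6→Ref (12).
Cut capacity = 7 + 3 + 11 + 12 = 33.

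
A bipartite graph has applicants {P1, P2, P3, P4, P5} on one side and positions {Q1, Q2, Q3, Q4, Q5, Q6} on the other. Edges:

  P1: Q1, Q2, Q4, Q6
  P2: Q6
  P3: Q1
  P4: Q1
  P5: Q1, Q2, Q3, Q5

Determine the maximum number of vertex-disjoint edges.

4

Unit-capacity flow: source→left, listed edges, right→sink; max matching = max flow.
Augmenting path P1→Q1 (+1); matched 1.
Augmenting path P2→Q6 (+1); matched 2.
Augmenting path P5→Q2 (+1); matched 3.
Augmenting path P3→Q1→P1→Q4 (+1); matched 4.
No augmenting path remains; maximum matching = 4.
König certificate: {P1, P2, P5, Q1} is a vertex cover of size 4 (every listed pair touches it), so no matching can be larger.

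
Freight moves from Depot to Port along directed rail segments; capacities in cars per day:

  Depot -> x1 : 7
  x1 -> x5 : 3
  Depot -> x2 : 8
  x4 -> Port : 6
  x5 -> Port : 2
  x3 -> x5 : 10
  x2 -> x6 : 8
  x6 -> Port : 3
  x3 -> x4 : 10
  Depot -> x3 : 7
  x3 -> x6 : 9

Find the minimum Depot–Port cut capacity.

11

Augment Depot→x1→x5→Port: bottleneck 2, flow now 2.
Augment Depot→x2→x6→Port: bottleneck 3, flow now 5.
Augment Depot→x3→x4→Port: bottleneck 6, flow now 11.
No augmenting path remains; maximum flow = 11.
By max-flow min-cut, the minimum cut capacity equals the max flow.
In the residual graph, reachable from Depot: {Depot, x1, x2, x3, x4, x5, x6}.
Min-cut edges: x4→Port (6), x5→Port (2), x6→Port (3); capacity 6 + 2 + 3 = 11.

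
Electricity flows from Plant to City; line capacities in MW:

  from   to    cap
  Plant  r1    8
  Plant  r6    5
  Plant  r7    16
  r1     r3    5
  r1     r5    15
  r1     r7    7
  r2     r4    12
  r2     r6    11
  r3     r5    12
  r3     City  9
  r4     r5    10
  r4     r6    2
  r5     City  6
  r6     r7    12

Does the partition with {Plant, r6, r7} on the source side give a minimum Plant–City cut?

Given cut capacity: 8 = 8.
Augment Plant→r1→r3→City: bottleneck 5, flow now 5.
Augment Plant→r1→r5→City: bottleneck 3, flow now 8.
No augmenting path remains; maximum flow = 8.
Cut capacity 8 equals the max flow, so it is a minimum cut.

Yes — it is a minimum cut (capacity 8).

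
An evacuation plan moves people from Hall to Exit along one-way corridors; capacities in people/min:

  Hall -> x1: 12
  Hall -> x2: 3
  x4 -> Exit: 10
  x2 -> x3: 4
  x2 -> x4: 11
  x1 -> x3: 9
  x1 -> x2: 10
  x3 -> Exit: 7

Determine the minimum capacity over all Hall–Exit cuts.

15

Augment Hall→x1→x3→Exit: bottleneck 7, flow now 7.
Augment Hall→x2→x4→Exit: bottleneck 3, flow now 10.
Augment Hall→x1→x2→x4→Exit: bottleneck 5, flow now 15.
No augmenting path remains; maximum flow = 15.
By max-flow min-cut, the minimum cut capacity equals the max flow.
In the residual graph, reachable from Hall: {Hall}.
Min-cut edges: Hall→x1 (12), Hall→x2 (3); capacity 12 + 3 = 15.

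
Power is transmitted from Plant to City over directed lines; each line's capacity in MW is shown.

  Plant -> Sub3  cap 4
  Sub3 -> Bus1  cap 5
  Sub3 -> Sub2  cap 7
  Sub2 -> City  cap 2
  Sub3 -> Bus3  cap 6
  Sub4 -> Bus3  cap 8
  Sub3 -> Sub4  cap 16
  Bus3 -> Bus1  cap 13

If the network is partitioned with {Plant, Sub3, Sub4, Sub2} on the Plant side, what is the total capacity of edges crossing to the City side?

21

Edges leaving {Plant, Sub3, Sub4, Sub2}: Sub3→Bus3 (6), Sub3→Bus1 (5), Sub4→Bus3 (8), Sub2→City (2).
Cut capacity = 6 + 5 + 8 + 2 = 21.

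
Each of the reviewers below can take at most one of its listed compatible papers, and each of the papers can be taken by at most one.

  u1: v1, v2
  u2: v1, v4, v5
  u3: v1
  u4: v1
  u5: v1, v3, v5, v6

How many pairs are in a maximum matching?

4

Unit-capacity flow: source→left, listed edges, right→sink; max matching = max flow.
Augmenting path u1→v1 (+1); matched 1.
Augmenting path u2→v4 (+1); matched 2.
Augmenting path u5→v3 (+1); matched 3.
Augmenting path u3→v1→u1→v2 (+1); matched 4.
No augmenting path remains; maximum matching = 4.
König certificate: {u1, u2, u5, v1} is a vertex cover of size 4 (every listed pair touches it), so no matching can be larger.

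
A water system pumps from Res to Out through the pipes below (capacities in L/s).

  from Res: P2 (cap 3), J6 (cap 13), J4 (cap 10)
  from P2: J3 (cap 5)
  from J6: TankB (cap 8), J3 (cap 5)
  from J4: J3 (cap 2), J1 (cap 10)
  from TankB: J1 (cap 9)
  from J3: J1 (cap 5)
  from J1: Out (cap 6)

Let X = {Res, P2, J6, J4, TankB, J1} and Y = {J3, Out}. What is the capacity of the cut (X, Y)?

Edges leaving {Res, P2, J6, J4, TankB, J1}: P2→J3 (5), J6→J3 (5), J4→J3 (2), J1→Out (6).
Cut capacity = 5 + 5 + 2 + 6 = 18.

18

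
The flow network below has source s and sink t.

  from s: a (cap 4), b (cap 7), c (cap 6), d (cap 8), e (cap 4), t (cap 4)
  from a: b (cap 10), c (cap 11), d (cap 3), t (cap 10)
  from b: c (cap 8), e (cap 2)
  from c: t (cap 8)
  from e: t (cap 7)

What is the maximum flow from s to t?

Augment s→t: bottleneck 4, flow now 4.
Augment s→a→t: bottleneck 4, flow now 8.
Augment s→c→t: bottleneck 6, flow now 14.
Augment s→e→t: bottleneck 4, flow now 18.
Augment s→b→c→t: bottleneck 2, flow now 20.
Augment s→b→e→t: bottleneck 2, flow now 22.
No augmenting path remains; maximum flow = 22.
In the residual graph, reachable from s: {s, b, c, d}.
Min-cut edges: s→a (4), s→e (4), s→t (4), b→e (2), c→t (8); capacity 4 + 4 + 4 + 2 + 8 = 22.
This cut is saturated, so no flow can exceed 22.

22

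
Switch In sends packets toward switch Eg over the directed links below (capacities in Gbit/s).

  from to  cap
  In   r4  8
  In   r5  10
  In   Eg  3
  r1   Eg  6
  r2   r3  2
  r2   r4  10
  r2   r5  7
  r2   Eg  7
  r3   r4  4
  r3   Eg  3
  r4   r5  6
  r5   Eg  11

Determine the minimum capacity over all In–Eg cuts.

14

Augment In→Eg: bottleneck 3, flow now 3.
Augment In→r5→Eg: bottleneck 10, flow now 13.
Augment In→r4→r5→Eg: bottleneck 1, flow now 14.
No augmenting path remains; maximum flow = 14.
By max-flow min-cut, the minimum cut capacity equals the max flow.
In the residual graph, reachable from In: {In, r4, r5}.
Min-cut edges: In→Eg (3), r5→Eg (11); capacity 3 + 11 = 14.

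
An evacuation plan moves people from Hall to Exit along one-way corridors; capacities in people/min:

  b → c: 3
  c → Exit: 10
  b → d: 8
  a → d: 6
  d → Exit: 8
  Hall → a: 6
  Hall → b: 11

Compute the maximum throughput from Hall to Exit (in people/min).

11

Augment Hall→a→d→Exit: bottleneck 6, flow now 6.
Augment Hall→b→c→Exit: bottleneck 3, flow now 9.
Augment Hall→b→d→Exit: bottleneck 2, flow now 11.
No augmenting path remains; maximum flow = 11.
In the residual graph, reachable from Hall: {Hall, a, b, d}.
Min-cut edges: b→c (3), d→Exit (8); capacity 3 + 8 = 11.
This cut is saturated, so no flow can exceed 11.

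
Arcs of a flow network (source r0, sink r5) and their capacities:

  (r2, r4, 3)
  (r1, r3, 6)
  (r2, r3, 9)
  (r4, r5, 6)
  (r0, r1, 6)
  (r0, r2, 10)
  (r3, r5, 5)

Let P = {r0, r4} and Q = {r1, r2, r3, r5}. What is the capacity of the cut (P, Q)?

22

Edges leaving {r0, r4}: r0→r1 (6), r0→r2 (10), r4→r5 (6).
Cut capacity = 6 + 10 + 6 = 22.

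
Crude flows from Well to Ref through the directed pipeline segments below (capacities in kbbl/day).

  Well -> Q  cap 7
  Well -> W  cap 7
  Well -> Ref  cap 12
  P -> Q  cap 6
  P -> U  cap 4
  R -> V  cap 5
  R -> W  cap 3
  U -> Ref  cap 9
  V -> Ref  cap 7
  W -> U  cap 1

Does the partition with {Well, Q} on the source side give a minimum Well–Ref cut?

Given cut capacity: 7 + 12 = 19.
Augment Well→Ref: bottleneck 12, flow now 12.
Augment Well→W→U→Ref: bottleneck 1, flow now 13.
No augmenting path remains; maximum flow = 13.
In the residual graph, reachable from Well: {Well, Q, W}.
Min-cut edges: Well→Ref (12), W→U (1); capacity 12 + 1 = 13.
Cut capacity 19 exceeds the max flow 13, so it is not minimum.

No — its capacity is 19, but the minimum cut has capacity 13.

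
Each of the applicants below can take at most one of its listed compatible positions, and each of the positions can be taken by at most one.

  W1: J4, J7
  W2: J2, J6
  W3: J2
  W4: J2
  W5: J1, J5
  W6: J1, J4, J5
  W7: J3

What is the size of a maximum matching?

Unit-capacity flow: source→left, listed edges, right→sink; max matching = max flow.
Augmenting path W1→J4 (+1); matched 1.
Augmenting path W2→J2 (+1); matched 2.
Augmenting path W5→J1 (+1); matched 3.
Augmenting path W6→J5 (+1); matched 4.
Augmenting path W7→J3 (+1); matched 5.
Augmenting path W3→J2→W2→J6 (+1); matched 6.
No augmenting path remains; maximum matching = 6.
König certificate: {W1, W2, W5, W6, W7, J2} is a vertex cover of size 6 (every listed pair touches it), so no matching can be larger.

6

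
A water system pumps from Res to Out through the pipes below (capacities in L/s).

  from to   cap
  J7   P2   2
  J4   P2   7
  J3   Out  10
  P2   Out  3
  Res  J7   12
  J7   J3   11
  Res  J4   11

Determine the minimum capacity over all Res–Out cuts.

13

Augment Res→J7→J3→Out: bottleneck 10, flow now 10.
Augment Res→J7→P2→Out: bottleneck 2, flow now 12.
Augment Res→J4→P2→Out: bottleneck 1, flow now 13.
No augmenting path remains; maximum flow = 13.
By max-flow min-cut, the minimum cut capacity equals the max flow.
In the residual graph, reachable from Res: {Res, J7, J4, J3, P2}.
Min-cut edges: J3→Out (10), P2→Out (3); capacity 10 + 3 = 13.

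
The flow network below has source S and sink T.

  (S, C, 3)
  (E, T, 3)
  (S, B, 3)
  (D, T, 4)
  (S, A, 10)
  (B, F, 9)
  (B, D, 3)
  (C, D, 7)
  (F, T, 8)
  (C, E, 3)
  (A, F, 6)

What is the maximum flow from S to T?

12

Augment S→A→F→T: bottleneck 6, flow now 6.
Augment S→B→D→T: bottleneck 3, flow now 9.
Augment S→C→D→T: bottleneck 1, flow now 10.
Augment S→C→E→T: bottleneck 2, flow now 12.
No augmenting path remains; maximum flow = 12.
In the residual graph, reachable from S: {S, A}.
Min-cut edges: S→B (3), S→C (3), A→F (6); capacity 3 + 3 + 6 = 12.
This cut is saturated, so no flow can exceed 12.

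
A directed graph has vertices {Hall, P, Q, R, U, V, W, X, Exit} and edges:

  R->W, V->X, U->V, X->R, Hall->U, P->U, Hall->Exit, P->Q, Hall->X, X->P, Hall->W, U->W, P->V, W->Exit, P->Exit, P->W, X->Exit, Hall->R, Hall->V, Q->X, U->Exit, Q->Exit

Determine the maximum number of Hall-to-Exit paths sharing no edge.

5

Assign every edge capacity 1; by Menger, the answer equals the max flow.
Path Hall→Exit (+1); total 1.
Path Hall→U→Exit (+1); total 2.
Path Hall→W→Exit (+1); total 3.
Path Hall→X→Exit (+1); total 4.
Path Hall→V→X→P→Exit (+1); total 5.
No residual Hall→Exit path; max flow = 5.
Certifying cut of size 5: {Hall→Exit, Hall→U, Hall→V, Hall→X, W→Exit}.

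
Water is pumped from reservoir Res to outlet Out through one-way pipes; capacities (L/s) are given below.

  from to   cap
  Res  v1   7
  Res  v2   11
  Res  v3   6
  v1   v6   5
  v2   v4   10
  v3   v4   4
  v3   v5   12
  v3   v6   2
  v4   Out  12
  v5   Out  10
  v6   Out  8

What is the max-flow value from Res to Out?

21

Augment Res→v1→v6→Out: bottleneck 5, flow now 5.
Augment Res→v2→v4→Out: bottleneck 10, flow now 15.
Augment Res→v3→v4→Out: bottleneck 2, flow now 17.
Augment Res→v3→v5→Out: bottleneck 4, flow now 21.
No augmenting path remains; maximum flow = 21.
In the residual graph, reachable from Res: {Res, v1, v2}.
Min-cut edges: Res→v3 (6), v1→v6 (5), v2→v4 (10); capacity 6 + 5 + 10 = 21.
This cut is saturated, so no flow can exceed 21.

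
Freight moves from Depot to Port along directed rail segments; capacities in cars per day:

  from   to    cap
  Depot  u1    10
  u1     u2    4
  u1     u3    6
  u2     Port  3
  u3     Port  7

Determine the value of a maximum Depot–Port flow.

Augment Depot→u1→u2→Port: bottleneck 3, flow now 3.
Augment Depot→u1→u3→Port: bottleneck 6, flow now 9.
No augmenting path remains; maximum flow = 9.
In the residual graph, reachable from Depot: {Depot, u1, u2}.
Min-cut edges: u1→u3 (6), u2→Port (3); capacity 6 + 3 = 9.
This cut is saturated, so no flow can exceed 9.

9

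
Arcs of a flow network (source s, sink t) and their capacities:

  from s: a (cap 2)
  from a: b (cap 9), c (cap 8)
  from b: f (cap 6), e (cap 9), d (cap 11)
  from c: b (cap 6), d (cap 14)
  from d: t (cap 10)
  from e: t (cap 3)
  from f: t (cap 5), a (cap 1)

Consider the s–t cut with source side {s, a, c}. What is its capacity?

29

Edges leaving {s, a, c}: a→b (9), c→b (6), c→d (14).
Cut capacity = 9 + 6 + 14 = 29.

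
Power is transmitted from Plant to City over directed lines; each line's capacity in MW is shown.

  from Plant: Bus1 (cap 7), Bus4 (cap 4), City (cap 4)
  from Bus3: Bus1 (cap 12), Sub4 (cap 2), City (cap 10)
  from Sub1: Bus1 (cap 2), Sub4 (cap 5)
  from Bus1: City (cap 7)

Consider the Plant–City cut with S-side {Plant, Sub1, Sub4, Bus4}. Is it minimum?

Given cut capacity: 7 + 4 + 2 = 13.
Augment Plant→City: bottleneck 4, flow now 4.
Augment Plant→Bus1→City: bottleneck 7, flow now 11.
No augmenting path remains; maximum flow = 11.
In the residual graph, reachable from Plant: {Plant, Bus4}.
Min-cut edges: Plant→Bus1 (7), Plant→City (4); capacity 7 + 4 = 11.
Cut capacity 13 exceeds the max flow 11, so it is not minimum.

No — its capacity is 13, but the minimum cut has capacity 11.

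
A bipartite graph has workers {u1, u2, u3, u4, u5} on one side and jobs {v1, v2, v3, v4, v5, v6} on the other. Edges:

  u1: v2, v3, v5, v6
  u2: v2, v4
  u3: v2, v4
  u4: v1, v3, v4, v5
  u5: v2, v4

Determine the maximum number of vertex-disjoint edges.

Unit-capacity flow: source→left, listed edges, right→sink; max matching = max flow.
Augmenting path u1→v2 (+1); matched 1.
Augmenting path u2→v4 (+1); matched 2.
Augmenting path u4→v1 (+1); matched 3.
Augmenting path u3→v2→u1→v3 (+1); matched 4.
No augmenting path remains; maximum matching = 4.
König certificate: {u1, u4, v2, v4} is a vertex cover of size 4 (every listed pair touches it), so no matching can be larger.

4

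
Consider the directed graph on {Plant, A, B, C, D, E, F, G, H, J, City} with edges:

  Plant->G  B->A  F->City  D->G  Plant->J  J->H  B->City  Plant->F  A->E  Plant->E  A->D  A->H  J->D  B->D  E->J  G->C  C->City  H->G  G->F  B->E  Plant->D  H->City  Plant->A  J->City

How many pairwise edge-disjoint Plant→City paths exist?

4

Assign every edge capacity 1; by Menger, the answer equals the max flow.
Path Plant→F→City (+1); total 1.
Path Plant→J→City (+1); total 2.
Path Plant→A→H→City (+1); total 3.
Path Plant→G→C→City (+1); total 4.
No residual Plant→City path; max flow = 4.
Certifying cut of size 4: {F→City, G→C, H→City, J→City}.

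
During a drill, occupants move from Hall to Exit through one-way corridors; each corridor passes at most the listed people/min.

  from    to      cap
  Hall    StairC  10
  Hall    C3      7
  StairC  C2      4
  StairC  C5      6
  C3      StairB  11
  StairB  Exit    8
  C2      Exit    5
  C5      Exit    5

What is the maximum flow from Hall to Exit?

16

Augment Hall→StairC→C2→Exit: bottleneck 4, flow now 4.
Augment Hall→StairC→C5→Exit: bottleneck 5, flow now 9.
Augment Hall→C3→StairB→Exit: bottleneck 7, flow now 16.
No augmenting path remains; maximum flow = 16.
In the residual graph, reachable from Hall: {Hall, StairC, C5}.
Min-cut edges: Hall→C3 (7), StairC→C2 (4), C5→Exit (5); capacity 7 + 4 + 5 = 16.
This cut is saturated, so no flow can exceed 16.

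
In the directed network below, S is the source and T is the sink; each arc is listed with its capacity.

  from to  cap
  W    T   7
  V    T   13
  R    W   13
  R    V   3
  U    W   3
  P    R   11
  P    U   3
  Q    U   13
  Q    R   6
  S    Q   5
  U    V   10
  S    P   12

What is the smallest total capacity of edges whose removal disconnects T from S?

Augment S→P→R→V→T: bottleneck 3, flow now 3.
Augment S→P→R→W→T: bottleneck 7, flow now 10.
Augment S→P→U→V→T: bottleneck 2, flow now 12.
Augment S→Q→U→V→T: bottleneck 5, flow now 17.
No augmenting path remains; maximum flow = 17.
By max-flow min-cut, the minimum cut capacity equals the max flow.
In the residual graph, reachable from S: {S}.
Min-cut edges: S→P (12), S→Q (5); capacity 12 + 5 = 17.

17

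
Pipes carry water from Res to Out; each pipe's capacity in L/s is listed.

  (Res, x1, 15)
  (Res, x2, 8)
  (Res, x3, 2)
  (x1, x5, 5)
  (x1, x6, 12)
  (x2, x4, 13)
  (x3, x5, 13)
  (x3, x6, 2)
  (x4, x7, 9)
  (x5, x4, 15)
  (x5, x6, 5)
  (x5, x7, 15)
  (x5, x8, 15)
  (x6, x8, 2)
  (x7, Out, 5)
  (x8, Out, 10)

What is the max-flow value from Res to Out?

Augment Res→x1→x5→x7→Out: bottleneck 5, flow now 5.
Augment Res→x1→x6→x8→Out: bottleneck 2, flow now 7.
Augment Res→x3→x5→x8→Out: bottleneck 2, flow now 9.
Augment Res→x2→x4→x7→x5→x8→Out: bottleneck 5, flow now 14. (uses reverse residual edge)
No augmenting path remains; maximum flow = 14.
In the residual graph, reachable from Res: {Res, x1, x2, x4, x6, x7}.
Min-cut edges: Res→x3 (2), x1→x5 (5), x6→x8 (2), x7→Out (5); capacity 2 + 5 + 2 + 5 = 14.
This cut is saturated, so no flow can exceed 14.

14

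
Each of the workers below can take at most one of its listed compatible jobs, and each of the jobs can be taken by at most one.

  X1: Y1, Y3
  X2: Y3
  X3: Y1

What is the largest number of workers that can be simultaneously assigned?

2

Unit-capacity flow: source→left, listed edges, right→sink; max matching = max flow.
Augmenting path X1→Y1 (+1); matched 1.
Augmenting path X2→Y3 (+1); matched 2.
No augmenting path remains; maximum matching = 2.
König certificate: {Y1, Y3} is a vertex cover of size 2 (every listed pair touches it), so no matching can be larger.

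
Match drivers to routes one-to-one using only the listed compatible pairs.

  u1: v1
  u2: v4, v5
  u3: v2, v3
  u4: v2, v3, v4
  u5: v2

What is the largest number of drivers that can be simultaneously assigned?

5

Unit-capacity flow: source→left, listed edges, right→sink; max matching = max flow.
Augmenting path u1→v1 (+1); matched 1.
Augmenting path u2→v4 (+1); matched 2.
Augmenting path u3→v2 (+1); matched 3.
Augmenting path u4→v3 (+1); matched 4.
Augmenting path u5→v2→u3→v3→u4→v4→u2→v5 (+1); matched 5.
No augmenting path remains; maximum matching = 5.
König certificate: {u1, u2, u3, u4, u5} is a vertex cover of size 5 (every listed pair touches it), so no matching can be larger.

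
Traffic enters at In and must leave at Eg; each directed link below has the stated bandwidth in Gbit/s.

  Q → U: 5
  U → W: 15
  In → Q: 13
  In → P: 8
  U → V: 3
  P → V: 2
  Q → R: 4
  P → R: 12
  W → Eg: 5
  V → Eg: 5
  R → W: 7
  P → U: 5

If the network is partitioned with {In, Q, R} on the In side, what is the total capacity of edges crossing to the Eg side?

20

Edges leaving {In, Q, R}: In→P (8), Q→U (5), R→W (7).
Cut capacity = 8 + 5 + 7 = 20.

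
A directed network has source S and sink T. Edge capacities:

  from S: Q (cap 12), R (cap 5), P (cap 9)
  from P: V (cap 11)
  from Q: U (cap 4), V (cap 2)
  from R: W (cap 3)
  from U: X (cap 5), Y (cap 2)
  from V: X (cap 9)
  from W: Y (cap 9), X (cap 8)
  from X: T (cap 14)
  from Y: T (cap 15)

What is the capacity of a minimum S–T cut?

Augment S→P→V→X→T: bottleneck 9, flow now 9.
Augment S→Q→U→X→T: bottleneck 4, flow now 13.
Augment S→R→W→X→T: bottleneck 1, flow now 14.
Augment S→R→W→Y→T: bottleneck 2, flow now 16.
No augmenting path remains; maximum flow = 16.
By max-flow min-cut, the minimum cut capacity equals the max flow.
In the residual graph, reachable from S: {S, P, Q, R, V}.
Min-cut edges: Q→U (4), R→W (3), V→X (9); capacity 4 + 3 + 9 = 16.

16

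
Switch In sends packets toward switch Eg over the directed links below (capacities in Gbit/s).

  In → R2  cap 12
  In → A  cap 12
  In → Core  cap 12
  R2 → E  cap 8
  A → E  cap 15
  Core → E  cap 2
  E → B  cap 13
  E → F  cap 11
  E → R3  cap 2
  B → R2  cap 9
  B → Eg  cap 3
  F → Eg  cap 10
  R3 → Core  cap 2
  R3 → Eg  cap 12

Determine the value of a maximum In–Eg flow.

Augment In→R2→E→B→Eg: bottleneck 3, flow now 3.
Augment In→R2→E→F→Eg: bottleneck 5, flow now 8.
Augment In→A→E→F→Eg: bottleneck 5, flow now 13.
Augment In→A→E→R3→Eg: bottleneck 2, flow now 15.
No augmenting path remains; maximum flow = 15.
In the residual graph, reachable from In: {In, R2, A, Core, E, B, F}.
Min-cut edges: E→R3 (2), B→Eg (3), F→Eg (10); capacity 2 + 3 + 10 = 15.
This cut is saturated, so no flow can exceed 15.

15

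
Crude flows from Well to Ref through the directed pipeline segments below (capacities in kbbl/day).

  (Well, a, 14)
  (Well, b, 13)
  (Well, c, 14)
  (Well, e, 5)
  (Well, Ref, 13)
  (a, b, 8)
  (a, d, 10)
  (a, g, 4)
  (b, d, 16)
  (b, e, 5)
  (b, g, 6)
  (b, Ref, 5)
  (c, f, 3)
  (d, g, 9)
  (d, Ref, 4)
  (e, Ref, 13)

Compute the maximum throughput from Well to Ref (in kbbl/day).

Augment Well→Ref: bottleneck 13, flow now 13.
Augment Well→b→Ref: bottleneck 5, flow now 18.
Augment Well→e→Ref: bottleneck 5, flow now 23.
Augment Well→a→d→Ref: bottleneck 4, flow now 27.
Augment Well→b→e→Ref: bottleneck 5, flow now 32.
No augmenting path remains; maximum flow = 32.
In the residual graph, reachable from Well: {Well, a, b, c, d, f, g}.
Min-cut edges: Well→e (5), Well→Ref (13), b→e (5), b→Ref (5), d→Ref (4); capacity 5 + 13 + 5 + 5 + 4 = 32.
This cut is saturated, so no flow can exceed 32.

32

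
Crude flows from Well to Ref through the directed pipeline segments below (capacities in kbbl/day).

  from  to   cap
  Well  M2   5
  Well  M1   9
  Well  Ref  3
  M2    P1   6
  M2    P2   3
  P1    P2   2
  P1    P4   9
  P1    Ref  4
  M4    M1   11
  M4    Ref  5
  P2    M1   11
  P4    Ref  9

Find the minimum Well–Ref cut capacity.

Augment Well→Ref: bottleneck 3, flow now 3.
Augment Well→M2→P1→Ref: bottleneck 4, flow now 7.
Augment Well→M2→P1→P4→Ref: bottleneck 1, flow now 8.
No augmenting path remains; maximum flow = 8.
By max-flow min-cut, the minimum cut capacity equals the max flow.
In the residual graph, reachable from Well: {Well, M1}.
Min-cut edges: Well→M2 (5), Well→Ref (3); capacity 5 + 3 = 8.

8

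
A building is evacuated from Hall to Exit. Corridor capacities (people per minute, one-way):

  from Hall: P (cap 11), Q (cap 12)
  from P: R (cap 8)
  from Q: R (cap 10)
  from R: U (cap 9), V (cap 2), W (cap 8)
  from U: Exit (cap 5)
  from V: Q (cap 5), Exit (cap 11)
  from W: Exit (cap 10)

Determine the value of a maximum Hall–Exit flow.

Augment Hall→P→R→U→Exit: bottleneck 5, flow now 5.
Augment Hall→P→R→V→Exit: bottleneck 2, flow now 7.
Augment Hall→P→R→W→Exit: bottleneck 1, flow now 8.
Augment Hall→Q→R→W→Exit: bottleneck 7, flow now 15.
No augmenting path remains; maximum flow = 15.
In the residual graph, reachable from Hall: {Hall, P, Q, R, U}.
Min-cut edges: R→V (2), R→W (8), U→Exit (5); capacity 2 + 8 + 5 = 15.
This cut is saturated, so no flow can exceed 15.

15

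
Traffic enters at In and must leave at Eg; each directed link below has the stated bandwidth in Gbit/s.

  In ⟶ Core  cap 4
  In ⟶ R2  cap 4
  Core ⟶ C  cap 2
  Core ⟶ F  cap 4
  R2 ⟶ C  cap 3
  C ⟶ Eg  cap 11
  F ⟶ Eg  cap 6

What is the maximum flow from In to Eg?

7

Augment In→Core→C→Eg: bottleneck 2, flow now 2.
Augment In→Core→F→Eg: bottleneck 2, flow now 4.
Augment In→R2→C→Eg: bottleneck 3, flow now 7.
No augmenting path remains; maximum flow = 7.
In the residual graph, reachable from In: {In, R2}.
Min-cut edges: In→Core (4), R2→C (3); capacity 4 + 3 = 7.
This cut is saturated, so no flow can exceed 7.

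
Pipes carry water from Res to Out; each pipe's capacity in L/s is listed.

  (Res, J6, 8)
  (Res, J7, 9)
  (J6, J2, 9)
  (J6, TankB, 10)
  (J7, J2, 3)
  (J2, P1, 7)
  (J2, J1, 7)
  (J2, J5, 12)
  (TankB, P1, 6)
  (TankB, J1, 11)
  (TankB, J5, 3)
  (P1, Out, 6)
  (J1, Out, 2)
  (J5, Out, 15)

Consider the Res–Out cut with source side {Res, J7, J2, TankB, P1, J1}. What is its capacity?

31

Edges leaving {Res, J7, J2, TankB, P1, J1}: Res→J6 (8), J2→J5 (12), TankB→J5 (3), P1→Out (6), J1→Out (2).
Cut capacity = 8 + 12 + 3 + 6 + 2 = 31.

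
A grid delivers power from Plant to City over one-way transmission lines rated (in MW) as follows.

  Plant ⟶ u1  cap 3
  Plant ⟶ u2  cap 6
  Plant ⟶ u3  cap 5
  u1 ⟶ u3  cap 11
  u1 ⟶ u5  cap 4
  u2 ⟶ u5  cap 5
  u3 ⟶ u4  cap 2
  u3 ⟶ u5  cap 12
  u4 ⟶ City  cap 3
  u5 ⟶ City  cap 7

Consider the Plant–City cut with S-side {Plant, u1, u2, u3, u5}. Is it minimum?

Yes — it is a minimum cut (capacity 9).

Given cut capacity: 2 + 7 = 9.
Augment Plant→u1→u5→City: bottleneck 3, flow now 3.
Augment Plant→u2→u5→City: bottleneck 4, flow now 7.
Augment Plant→u3→u4→City: bottleneck 2, flow now 9.
No augmenting path remains; maximum flow = 9.
Cut capacity 9 equals the max flow, so it is a minimum cut.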